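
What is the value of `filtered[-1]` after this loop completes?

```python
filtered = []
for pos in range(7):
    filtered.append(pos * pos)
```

Let's trace through this code step by step.

Initialize: filtered = []
Entering loop: for pos in range(7):
After iteration 1: pos = 0, filtered = [0]
After iteration 2: pos = 1, filtered = [0, 1]
After iteration 3: pos = 2, filtered = [0, 1, 4]
After iteration 4: pos = 3, filtered = [0, 1, 4, 9]
After iteration 5: pos = 4, filtered = [0, 1, 4, 9, 16]
After iteration 6: pos = 5, filtered = [0, 1, 4, 9, 16, 25]
After iteration 7: pos = 6, filtered = [0, 1, 4, 9, 16, 25, 36]
Loop ends.
filtered[-1] = 36

Final answer: 36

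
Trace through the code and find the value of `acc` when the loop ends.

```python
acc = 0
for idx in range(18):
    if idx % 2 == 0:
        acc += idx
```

Let's trace through this code step by step.

Initialize: acc = 0
Entering loop: for idx in range(18):
After iteration 1: idx = 0, acc = 0
After iteration 2: idx = 1, acc = 0
After iteration 3: idx = 2, acc = 2
After iteration 4: idx = 3, acc = 2
After iteration 5: idx = 4, acc = 6
After iteration 6: idx = 5, acc = 6
After iteration 7: idx = 6, acc = 12
After iteration 8: idx = 7, acc = 12
After iteration 9: idx = 8, acc = 20
After iteration 10: idx = 9, acc = 20
After iteration 11: idx = 10, acc = 30
After iteration 12: idx = 11, acc = 30
After iteration 13: idx = 12, acc = 42
After iteration 14: idx = 13, acc = 42
After iteration 15: idx = 14, acc = 56
After iteration 16: idx = 15, acc = 56
After iteration 17: idx = 16, acc = 72
After iteration 18: idx = 17, acc = 72
Loop ends.

Final answer: 72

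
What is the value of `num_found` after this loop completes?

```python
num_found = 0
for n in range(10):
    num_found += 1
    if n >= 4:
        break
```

Let's trace through this code step by step.

Initialize: num_found = 0
Entering loop: for n in range(10):
After iteration 1: n = 0, num_found = 1
After iteration 2: n = 1, num_found = 2
After iteration 3: n = 2, num_found = 3
After iteration 4: n = 3, num_found = 4
After iteration 5: n = 4, num_found = 5
Loop ends.

Final answer: 5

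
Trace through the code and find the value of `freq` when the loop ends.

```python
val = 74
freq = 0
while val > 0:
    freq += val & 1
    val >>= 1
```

Let's trace through this code step by step.

Initialize: val = 74
Initialize: freq = 0
Entering loop: while val > 0:
After iteration 1: val = 37, freq = 0
After iteration 2: val = 18, freq = 1
After iteration 3: val = 9, freq = 1
After iteration 4: val = 4, freq = 2
After iteration 5: val = 2, freq = 2
After iteration 6: val = 1, freq = 2
After iteration 7: val = 0, freq = 3
Loop ends.

Final answer: 3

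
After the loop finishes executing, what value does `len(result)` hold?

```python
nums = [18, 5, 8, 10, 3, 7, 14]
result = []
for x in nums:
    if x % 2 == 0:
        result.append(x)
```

Let's trace through this code step by step.

Initialize: nums = [18, 5, 8, 10, 3, 7, 14]
Initialize: result = []
Entering loop: for x in nums:
After iteration 1: x = 18, result = [18]
After iteration 2: x = 5, result = [18]
After iteration 3: x = 8, result = [18, 8]
After iteration 4: x = 10, result = [18, 8, 10]
After iteration 5: x = 3, result = [18, 8, 10]
After iteration 6: x = 7, result = [18, 8, 10]
After iteration 7: x = 14, result = [18, 8, 10, 14]
Loop ends.
len(result) = 4

Final answer: 4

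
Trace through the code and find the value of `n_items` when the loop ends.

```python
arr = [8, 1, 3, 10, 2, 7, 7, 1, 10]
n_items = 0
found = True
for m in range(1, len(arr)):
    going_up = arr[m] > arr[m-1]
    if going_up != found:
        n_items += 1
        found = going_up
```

Let's trace through this code step by step.

Initialize: arr = [8, 1, 3, 10, 2, 7, 7, 1, 10]
Initialize: n_items = 0
Initialize: found = True
Entering loop: for m in range(1, len(arr)):
After iteration 1: m = 1, n_items = 1, found = False, going_up = False
After iteration 2: m = 2, n_items = 2, found = True, going_up = True
After iteration 3: m = 3, n_items = 2, found = True, going_up = True
After iteration 4: m = 4, n_items = 3, found = False, going_up = False
After iteration 5: m = 5, n_items = 4, found = True, going_up = True
After iteration 6: m = 6, n_items = 5, found = False, going_up = False
After iteration 7: m = 7, n_items = 5, found = False, going_up = False
After iteration 8: m = 8, n_items = 6, found = True, going_up = True
Loop ends.

Final answer: 6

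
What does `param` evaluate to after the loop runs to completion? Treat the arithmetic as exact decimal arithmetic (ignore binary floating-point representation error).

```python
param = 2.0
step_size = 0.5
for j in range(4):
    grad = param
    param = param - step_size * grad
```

Let's trace through this code step by step.

Initialize: param = 2.0
Initialize: step_size = 0.5
Entering loop: for j in range(4):
After iteration 1: j = 0, param = 1.0, grad = 2.0
After iteration 2: j = 1, param = 0.5, grad = 1.0
After iteration 3: j = 2, param = 0.25, grad = 0.5
After iteration 4: j = 3, param = 0.125, grad = 0.25
Loop ends.

Final answer: 0.125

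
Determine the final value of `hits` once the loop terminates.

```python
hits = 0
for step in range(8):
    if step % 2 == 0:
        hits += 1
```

Let's trace through this code step by step.

Initialize: hits = 0
Entering loop: for step in range(8):
After iteration 1: step = 0, hits = 1
After iteration 2: step = 1, hits = 1
After iteration 3: step = 2, hits = 2
After iteration 4: step = 3, hits = 2
After iteration 5: step = 4, hits = 3
After iteration 6: step = 5, hits = 3
After iteration 7: step = 6, hits = 4
After iteration 8: step = 7, hits = 4
Loop ends.

Final answer: 4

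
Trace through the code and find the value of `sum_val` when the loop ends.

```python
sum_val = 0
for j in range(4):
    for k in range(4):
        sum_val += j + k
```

Let's trace through this code step by step.

Initialize: sum_val = 0
Entering loop: for j in range(4):
After iteration 1: j = 0, sum_val = 6
After iteration 2: j = 1, sum_val = 16
After iteration 3: j = 2, sum_val = 30
After iteration 4: j = 3, sum_val = 48
Loop ends.

Final answer: 48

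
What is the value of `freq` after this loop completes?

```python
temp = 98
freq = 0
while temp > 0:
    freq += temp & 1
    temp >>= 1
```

Let's trace through this code step by step.

Initialize: temp = 98
Initialize: freq = 0
Entering loop: while temp > 0:
After iteration 1: temp = 49, freq = 0
After iteration 2: temp = 24, freq = 1
After iteration 3: temp = 12, freq = 1
After iteration 4: temp = 6, freq = 1
After iteration 5: temp = 3, freq = 1
After iteration 6: temp = 1, freq = 2
After iteration 7: temp = 0, freq = 3
Loop ends.

Final answer: 3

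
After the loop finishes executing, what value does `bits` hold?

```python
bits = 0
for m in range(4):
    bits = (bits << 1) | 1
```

Let's trace through this code step by step.

Initialize: bits = 0
Entering loop: for m in range(4):
After iteration 1: m = 0, bits = 1
After iteration 2: m = 1, bits = 3
After iteration 3: m = 2, bits = 7
After iteration 4: m = 3, bits = 15
Loop ends.

Final answer: 15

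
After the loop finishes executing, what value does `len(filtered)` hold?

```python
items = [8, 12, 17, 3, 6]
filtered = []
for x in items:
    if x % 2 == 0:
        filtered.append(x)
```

Let's trace through this code step by step.

Initialize: items = [8, 12, 17, 3, 6]
Initialize: filtered = []
Entering loop: for x in items:
After iteration 1: x = 8, filtered = [8]
After iteration 2: x = 12, filtered = [8, 12]
After iteration 3: x = 17, filtered = [8, 12]
After iteration 4: x = 3, filtered = [8, 12]
After iteration 5: x = 6, filtered = [8, 12, 6]
Loop ends.
len(filtered) = 3

Final answer: 3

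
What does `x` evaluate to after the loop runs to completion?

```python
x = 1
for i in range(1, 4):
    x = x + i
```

Let's trace through this code step by step.

Initialize: x = 1
Entering loop: for i in range(1, 4):
After iteration 1: i = 1, x = 2
After iteration 2: i = 2, x = 4
After iteration 3: i = 3, x = 7
Loop ends.

Final answer: 7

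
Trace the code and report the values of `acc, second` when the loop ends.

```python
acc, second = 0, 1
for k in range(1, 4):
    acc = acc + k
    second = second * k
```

Let's trace through this code step by step.

Initialize: acc = 0
Initialize: second = 1
Entering loop: for k in range(1, 4):
After iteration 1: k = 1, acc = 1, second = 1
After iteration 2: k = 2, acc = 3, second = 2
After iteration 3: k = 3, acc = 6, second = 6
Loop ends.

Final answer: 6, 6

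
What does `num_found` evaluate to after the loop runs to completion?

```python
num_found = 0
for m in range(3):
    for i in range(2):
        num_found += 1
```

Let's trace through this code step by step.

Initialize: num_found = 0
Entering loop: for m in range(3):
After iteration 1: m = 0, num_found = 2
After iteration 2: m = 1, num_found = 4
After iteration 3: m = 2, num_found = 6
Loop ends.

Final answer: 6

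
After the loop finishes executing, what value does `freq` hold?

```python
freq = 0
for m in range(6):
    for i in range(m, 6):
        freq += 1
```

Let's trace through this code step by step.

Initialize: freq = 0
Entering loop: for m in range(6):
After iteration 1: m = 0, freq = 6
After iteration 2: m = 1, freq = 11
After iteration 3: m = 2, freq = 15
After iteration 4: m = 3, freq = 18
After iteration 5: m = 4, freq = 20
After iteration 6: m = 5, freq = 21
Loop ends.

Final answer: 21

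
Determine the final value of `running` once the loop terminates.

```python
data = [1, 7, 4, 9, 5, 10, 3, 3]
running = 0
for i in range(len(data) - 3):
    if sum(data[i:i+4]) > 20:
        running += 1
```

Let's trace through this code step by step.

Initialize: data = [1, 7, 4, 9, 5, 10, 3, 3]
Initialize: running = 0
Entering loop: for i in range(len(data) - 3):
After iteration 1: i = 0, running = 1
After iteration 2: i = 1, running = 2
After iteration 3: i = 2, running = 3
After iteration 4: i = 3, running = 4
After iteration 5: i = 4, running = 5
Loop ends.

Final answer: 5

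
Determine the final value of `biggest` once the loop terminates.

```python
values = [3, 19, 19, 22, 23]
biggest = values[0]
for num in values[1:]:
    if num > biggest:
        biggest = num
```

Let's trace through this code step by step.

Initialize: values = [3, 19, 19, 22, 23]
Initialize: biggest = 3
Entering loop: for num in values[1:]:
After iteration 1: num = 19, biggest = 19
After iteration 2: num = 19, biggest = 19
After iteration 3: num = 22, biggest = 22
After iteration 4: num = 23, biggest = 23
Loop ends.

Final answer: 23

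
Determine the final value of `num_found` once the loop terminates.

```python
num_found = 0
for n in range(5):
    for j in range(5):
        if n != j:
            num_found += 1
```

Let's trace through this code step by step.

Initialize: num_found = 0
Entering loop: for n in range(5):
After iteration 1: n = 0, num_found = 4
After iteration 2: n = 1, num_found = 8
After iteration 3: n = 2, num_found = 12
After iteration 4: n = 3, num_found = 16
After iteration 5: n = 4, num_found = 20
Loop ends.

Final answer: 20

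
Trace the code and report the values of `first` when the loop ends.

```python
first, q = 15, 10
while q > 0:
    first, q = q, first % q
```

Let's trace through this code step by step.

Initialize: first = 15
Initialize: q = 10
Entering loop: while q > 0:
After iteration 1: first = 10, q = 5
After iteration 2: first = 5, q = 0
Loop ends.

Final answer: 5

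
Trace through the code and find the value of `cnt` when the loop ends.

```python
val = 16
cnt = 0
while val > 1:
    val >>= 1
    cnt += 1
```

Let's trace through this code step by step.

Initialize: val = 16
Initialize: cnt = 0
Entering loop: while val > 1:
After iteration 1: val = 8, cnt = 1
After iteration 2: val = 4, cnt = 2
After iteration 3: val = 2, cnt = 3
After iteration 4: val = 1, cnt = 4
Loop ends.

Final answer: 4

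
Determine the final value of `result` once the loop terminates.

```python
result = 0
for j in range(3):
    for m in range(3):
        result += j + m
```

Let's trace through this code step by step.

Initialize: result = 0
Entering loop: for j in range(3):
After iteration 1: j = 0, result = 3
After iteration 2: j = 1, result = 9
After iteration 3: j = 2, result = 18
Loop ends.

Final answer: 18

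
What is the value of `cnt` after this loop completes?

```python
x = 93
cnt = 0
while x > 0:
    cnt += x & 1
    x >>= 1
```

Let's trace through this code step by step.

Initialize: x = 93
Initialize: cnt = 0
Entering loop: while x > 0:
After iteration 1: x = 46, cnt = 1
After iteration 2: x = 23, cnt = 1
After iteration 3: x = 11, cnt = 2
After iteration 4: x = 5, cnt = 3
After iteration 5: x = 2, cnt = 4
After iteration 6: x = 1, cnt = 4
After iteration 7: x = 0, cnt = 5
Loop ends.

Final answer: 5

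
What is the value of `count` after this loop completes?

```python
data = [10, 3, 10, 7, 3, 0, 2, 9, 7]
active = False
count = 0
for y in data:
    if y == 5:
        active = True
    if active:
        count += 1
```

Let's trace through this code step by step.

Initialize: data = [10, 3, 10, 7, 3, 0, 2, 9, 7]
Initialize: active = False
Initialize: count = 0
Entering loop: for y in data:
After iteration 1: y = 10, count = 0
After iteration 2: y = 3, count = 0
After iteration 3: y = 10, count = 0
After iteration 4: y = 7, count = 0
After iteration 5: y = 3, count = 0
After iteration 6: y = 0, count = 0
After iteration 7: y = 2, count = 0
After iteration 8: y = 9, count = 0
After iteration 9: y = 7, count = 0
Loop ends.

Final answer: 0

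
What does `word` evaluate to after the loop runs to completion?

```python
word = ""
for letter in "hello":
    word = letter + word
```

Let's trace through this code step by step.

Initialize: word = ''
Entering loop: for letter in "hello":
After iteration 1: letter = 'h', word = 'h'
After iteration 2: letter = 'e', word = 'eh'
After iteration 3: letter = 'l', word = 'leh'
After iteration 4: letter = 'l', word = 'lleh'
After iteration 5: letter = 'o', word = 'olleh'
Loop ends.

Final answer: 'olleh'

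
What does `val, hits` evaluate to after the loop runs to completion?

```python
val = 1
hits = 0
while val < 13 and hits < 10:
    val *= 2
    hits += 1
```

Let's trace through this code step by step.

Initialize: val = 1
Initialize: hits = 0
Entering loop: while val < 13 and hits < 10:
After iteration 1: val = 2, hits = 1
After iteration 2: val = 4, hits = 2
After iteration 3: val = 8, hits = 3
After iteration 4: val = 16, hits = 4
Loop ends.

Final answer: 16, 4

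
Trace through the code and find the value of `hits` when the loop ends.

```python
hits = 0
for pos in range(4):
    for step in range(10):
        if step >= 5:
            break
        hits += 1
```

Let's trace through this code step by step.

Initialize: hits = 0
Entering loop: for pos in range(4):
After iteration 1: pos = 0, hits = 5
After iteration 2: pos = 1, hits = 10
After iteration 3: pos = 2, hits = 15
After iteration 4: pos = 3, hits = 20
Loop ends.

Final answer: 20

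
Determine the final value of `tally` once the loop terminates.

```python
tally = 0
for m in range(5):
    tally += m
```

Let's trace through this code step by step.

Initialize: tally = 0
Entering loop: for m in range(5):
After iteration 1: m = 0, tally = 0
After iteration 2: m = 1, tally = 1
After iteration 3: m = 2, tally = 3
After iteration 4: m = 3, tally = 6
After iteration 5: m = 4, tally = 10
Loop ends.

Final answer: 10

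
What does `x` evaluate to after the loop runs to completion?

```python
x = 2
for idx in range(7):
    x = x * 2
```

Let's trace through this code step by step.

Initialize: x = 2
Entering loop: for idx in range(7):
After iteration 1: idx = 0, x = 4
After iteration 2: idx = 1, x = 8
After iteration 3: idx = 2, x = 16
After iteration 4: idx = 3, x = 32
After iteration 5: idx = 4, x = 64
After iteration 6: idx = 5, x = 128
After iteration 7: idx = 6, x = 256
Loop ends.

Final answer: 256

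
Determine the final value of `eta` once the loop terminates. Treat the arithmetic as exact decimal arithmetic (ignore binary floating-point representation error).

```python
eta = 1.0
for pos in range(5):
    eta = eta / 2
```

Let's trace through this code step by step.

Initialize: eta = 1.0
Entering loop: for pos in range(5):
After iteration 1: pos = 0, eta = 0.5
After iteration 2: pos = 1, eta = 0.25
After iteration 3: pos = 2, eta = 0.125
After iteration 4: pos = 3, eta = 0.0625
After iteration 5: pos = 4, eta = 0.03125
Loop ends.

Final answer: 0.03125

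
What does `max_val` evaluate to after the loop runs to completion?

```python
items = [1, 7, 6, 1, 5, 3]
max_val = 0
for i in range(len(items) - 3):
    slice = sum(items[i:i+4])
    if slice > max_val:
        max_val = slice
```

Let's trace through this code step by step.

Initialize: items = [1, 7, 6, 1, 5, 3]
Initialize: max_val = 0
Entering loop: for i in range(len(items) - 3):
After iteration 1: i = 0, max_val = 15, slice = 15
After iteration 2: i = 1, max_val = 19, slice = 19
After iteration 3: i = 2, max_val = 19, slice = 15
Loop ends.

Final answer: 19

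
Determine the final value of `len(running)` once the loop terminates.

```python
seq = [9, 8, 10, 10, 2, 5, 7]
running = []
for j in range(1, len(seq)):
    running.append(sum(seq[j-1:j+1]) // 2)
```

Let's trace through this code step by step.

Initialize: seq = [9, 8, 10, 10, 2, 5, 7]
Initialize: running = []
Entering loop: for j in range(1, len(seq)):
After iteration 1: j = 1, running = [8]
After iteration 2: j = 2, running = [8, 9]
After iteration 3: j = 3, running = [8, 9, 10]
After iteration 4: j = 4, running = [8, 9, 10, 6]
After iteration 5: j = 5, running = [8, 9, 10, 6, 3]
After iteration 6: j = 6, running = [8, 9, 10, 6, 3, 6]
Loop ends.
len(running) = 6

Final answer: 6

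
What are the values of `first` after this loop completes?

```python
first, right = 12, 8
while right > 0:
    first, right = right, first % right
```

Let's trace through this code step by step.

Initialize: first = 12
Initialize: right = 8
Entering loop: while right > 0:
After iteration 1: first = 8, right = 4
After iteration 2: first = 4, right = 0
Loop ends.

Final answer: 4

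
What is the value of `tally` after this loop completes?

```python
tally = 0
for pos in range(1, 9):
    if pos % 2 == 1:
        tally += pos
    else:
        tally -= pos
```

Let's trace through this code step by step.

Initialize: tally = 0
Entering loop: for pos in range(1, 9):
After iteration 1: pos = 1, tally = 1
After iteration 2: pos = 2, tally = -1
After iteration 3: pos = 3, tally = 2
After iteration 4: pos = 4, tally = -2
After iteration 5: pos = 5, tally = 3
After iteration 6: pos = 6, tally = -3
After iteration 7: pos = 7, tally = 4
After iteration 8: pos = 8, tally = -4
Loop ends.

Final answer: -4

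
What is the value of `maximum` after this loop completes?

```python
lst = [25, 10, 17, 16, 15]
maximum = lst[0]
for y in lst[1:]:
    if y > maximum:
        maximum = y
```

Let's trace through this code step by step.

Initialize: lst = [25, 10, 17, 16, 15]
Initialize: maximum = 25
Entering loop: for y in lst[1:]:
After iteration 1: y = 10, maximum = 25
After iteration 2: y = 17, maximum = 25
After iteration 3: y = 16, maximum = 25
After iteration 4: y = 15, maximum = 25
Loop ends.

Final answer: 25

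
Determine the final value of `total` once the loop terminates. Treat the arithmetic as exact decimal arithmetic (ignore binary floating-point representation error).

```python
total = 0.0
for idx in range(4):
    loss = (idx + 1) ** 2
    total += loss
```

Let's trace through this code step by step.

Initialize: total = 0.0
Entering loop: for idx in range(4):
After iteration 1: idx = 0, total = 1.0, loss = 1
After iteration 2: idx = 1, total = 5.0, loss = 4
After iteration 3: idx = 2, total = 14.0, loss = 9
After iteration 4: idx = 3, total = 30.0, loss = 16
Loop ends.

Final answer: 30.0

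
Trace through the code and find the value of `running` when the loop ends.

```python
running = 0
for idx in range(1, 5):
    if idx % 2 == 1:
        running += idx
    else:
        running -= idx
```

Let's trace through this code step by step.

Initialize: running = 0
Entering loop: for idx in range(1, 5):
After iteration 1: idx = 1, running = 1
After iteration 2: idx = 2, running = -1
After iteration 3: idx = 3, running = 2
After iteration 4: idx = 4, running = -2
Loop ends.

Final answer: -2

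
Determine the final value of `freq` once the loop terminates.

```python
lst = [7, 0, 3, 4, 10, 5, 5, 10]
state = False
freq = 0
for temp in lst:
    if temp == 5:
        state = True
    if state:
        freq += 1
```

Let's trace through this code step by step.

Initialize: lst = [7, 0, 3, 4, 10, 5, 5, 10]
Initialize: state = False
Initialize: freq = 0
Entering loop: for temp in lst:
After iteration 1: temp = 7, state = False, freq = 0
After iteration 2: temp = 0, state = False, freq = 0
After iteration 3: temp = 3, state = False, freq = 0
After iteration 4: temp = 4, state = False, freq = 0
After iteration 5: temp = 10, state = False, freq = 0
After iteration 6: temp = 5, state = True, freq = 1
After iteration 7: temp = 5, state = True, freq = 2
After iteration 8: temp = 10, state = True, freq = 3
Loop ends.

Final answer: 3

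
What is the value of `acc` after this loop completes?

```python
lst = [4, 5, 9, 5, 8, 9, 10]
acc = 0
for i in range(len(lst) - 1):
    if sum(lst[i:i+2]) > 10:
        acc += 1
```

Let's trace through this code step by step.

Initialize: lst = [4, 5, 9, 5, 8, 9, 10]
Initialize: acc = 0
Entering loop: for i in range(len(lst) - 1):
After iteration 1: i = 0, acc = 0
After iteration 2: i = 1, acc = 1
After iteration 3: i = 2, acc = 2
After iteration 4: i = 3, acc = 3
After iteration 5: i = 4, acc = 4
After iteration 6: i = 5, acc = 5
Loop ends.

Final answer: 5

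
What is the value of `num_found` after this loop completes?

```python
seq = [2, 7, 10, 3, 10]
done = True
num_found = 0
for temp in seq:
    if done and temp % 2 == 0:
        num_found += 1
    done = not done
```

Let's trace through this code step by step.

Initialize: seq = [2, 7, 10, 3, 10]
Initialize: done = True
Initialize: num_found = 0
Entering loop: for temp in seq:
After iteration 1: temp = 2, done = False, num_found = 1
After iteration 2: temp = 7, done = True, num_found = 1
After iteration 3: temp = 10, done = False, num_found = 2
After iteration 4: temp = 3, done = True, num_found = 2
After iteration 5: temp = 10, done = False, num_found = 3
Loop ends.

Final answer: 3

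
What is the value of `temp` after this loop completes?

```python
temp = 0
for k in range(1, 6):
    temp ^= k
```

Let's trace through this code step by step.

Initialize: temp = 0
Entering loop: for k in range(1, 6):
After iteration 1: k = 1, temp = 1
After iteration 2: k = 2, temp = 3
After iteration 3: k = 3, temp = 0
After iteration 4: k = 4, temp = 4
After iteration 5: k = 5, temp = 1
Loop ends.

Final answer: 1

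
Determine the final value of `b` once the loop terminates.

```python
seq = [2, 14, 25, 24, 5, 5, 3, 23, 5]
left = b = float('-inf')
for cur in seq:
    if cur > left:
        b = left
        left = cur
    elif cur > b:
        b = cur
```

Let's trace through this code step by step.

Initialize: seq = [2, 14, 25, 24, 5, 5, 3, 23, 5]
Initialize: left = -inf
Initialize: b = -inf
Entering loop: for cur in seq:
After iteration 1: cur = 2, left = 2, b = -inf
After iteration 2: cur = 14, left = 14, b = 2
After iteration 3: cur = 25, left = 25, b = 14
After iteration 4: cur = 24, left = 25, b = 24
After iteration 5: cur = 5, left = 25, b = 24
After iteration 6: cur = 5, left = 25, b = 24
After iteration 7: cur = 3, left = 25, b = 24
After iteration 8: cur = 23, left = 25, b = 24
After iteration 9: cur = 5, left = 25, b = 24
Loop ends.

Final answer: 24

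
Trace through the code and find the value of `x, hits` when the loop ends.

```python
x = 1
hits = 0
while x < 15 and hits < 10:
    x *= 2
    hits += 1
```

Let's trace through this code step by step.

Initialize: x = 1
Initialize: hits = 0
Entering loop: while x < 15 and hits < 10:
After iteration 1: x = 2, hits = 1
After iteration 2: x = 4, hits = 2
After iteration 3: x = 8, hits = 3
After iteration 4: x = 16, hits = 4
Loop ends.

Final answer: 16, 4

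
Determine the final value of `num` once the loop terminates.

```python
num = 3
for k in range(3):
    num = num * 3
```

Let's trace through this code step by step.

Initialize: num = 3
Entering loop: for k in range(3):
After iteration 1: k = 0, num = 9
After iteration 2: k = 1, num = 27
After iteration 3: k = 2, num = 81
Loop ends.

Final answer: 81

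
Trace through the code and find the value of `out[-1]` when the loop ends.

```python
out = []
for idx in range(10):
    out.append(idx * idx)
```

Let's trace through this code step by step.

Initialize: out = []
Entering loop: for idx in range(10):
After iteration 1: idx = 0, out = [0]
After iteration 2: idx = 1, out = [0, 1]
After iteration 3: idx = 2, out = [0, 1, 4]
After iteration 4: idx = 3, out = [0, 1, 4, 9]
After iteration 5: idx = 4, out = [0, 1, 4, 9, 16]
After iteration 6: idx = 5, out = [0, 1, 4, 9, 16, 25]
After iteration 7: idx = 6, out = [0, 1, 4, 9, 16, 25, 36]
After iteration 8: idx = 7, out = [0, 1, 4, 9, 16, 25, 36, 49]
After iteration 9: idx = 8, out = [0, 1, 4, 9, 16, 25, 36, 49, 64]
After iteration 10: idx = 9, out = [0, 1, 4, 9, 16, 25, 36, 49, 64, 81]
Loop ends.
out[-1] = 81

Final answer: 81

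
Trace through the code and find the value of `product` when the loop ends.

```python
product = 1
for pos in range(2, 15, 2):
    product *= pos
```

Let's trace through this code step by step.

Initialize: product = 1
Entering loop: for pos in range(2, 15, 2):
After iteration 1: pos = 2, product = 2
After iteration 2: pos = 4, product = 8
After iteration 3: pos = 6, product = 48
After iteration 4: pos = 8, product = 384
After iteration 5: pos = 10, product = 3840
After iteration 6: pos = 12, product = 46080
After iteration 7: pos = 14, product = 645120
Loop ends.

Final answer: 645120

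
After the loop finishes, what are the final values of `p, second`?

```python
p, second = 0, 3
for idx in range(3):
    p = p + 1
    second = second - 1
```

Let's trace through this code step by step.

Initialize: p = 0
Initialize: second = 3
Entering loop: for idx in range(3):
After iteration 1: idx = 0, p = 1, second = 2
After iteration 2: idx = 1, p = 2, second = 1
After iteration 3: idx = 2, p = 3, second = 0
Loop ends.

Final answer: 3, 0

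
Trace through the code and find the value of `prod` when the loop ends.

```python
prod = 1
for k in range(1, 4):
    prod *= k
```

Let's trace through this code step by step.

Initialize: prod = 1
Entering loop: for k in range(1, 4):
After iteration 1: k = 1, prod = 1
After iteration 2: k = 2, prod = 2
After iteration 3: k = 3, prod = 6
Loop ends.

Final answer: 6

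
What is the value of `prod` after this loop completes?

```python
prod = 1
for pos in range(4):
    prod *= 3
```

Let's trace through this code step by step.

Initialize: prod = 1
Entering loop: for pos in range(4):
After iteration 1: pos = 0, prod = 3
After iteration 2: pos = 1, prod = 9
After iteration 3: pos = 2, prod = 27
After iteration 4: pos = 3, prod = 81
Loop ends.

Final answer: 81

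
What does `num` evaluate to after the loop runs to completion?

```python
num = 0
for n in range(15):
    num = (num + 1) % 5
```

Let's trace through this code step by step.

Initialize: num = 0
Entering loop: for n in range(15):
After iteration 1: n = 0, num = 1
After iteration 2: n = 1, num = 2
After iteration 3: n = 2, num = 3
After iteration 4: n = 3, num = 4
After iteration 5: n = 4, num = 0
After iteration 6: n = 5, num = 1
After iteration 7: n = 6, num = 2
After iteration 8: n = 7, num = 3
After iteration 9: n = 8, num = 4
After iteration 10: n = 9, num = 0
After iteration 11: n = 10, num = 1
After iteration 12: n = 11, num = 2
After iteration 13: n = 12, num = 3
After iteration 14: n = 13, num = 4
After iteration 15: n = 14, num = 0
Loop ends.

Final answer: 0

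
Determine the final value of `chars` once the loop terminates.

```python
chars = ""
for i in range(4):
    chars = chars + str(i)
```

Let's trace through this code step by step.

Initialize: chars = ''
Entering loop: for i in range(4):
After iteration 1: i = 0, chars = '0'
After iteration 2: i = 1, chars = '01'
After iteration 3: i = 2, chars = '012'
After iteration 4: i = 3, chars = '0123'
Loop ends.

Final answer: '0123'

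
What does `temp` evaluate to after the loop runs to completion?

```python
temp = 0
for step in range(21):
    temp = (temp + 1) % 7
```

Let's trace through this code step by step.

Initialize: temp = 0
Entering loop: for step in range(21):
After iteration 1: step = 0, temp = 1
After iteration 2: step = 1, temp = 2
After iteration 3: step = 2, temp = 3
After iteration 4: step = 3, temp = 4
After iteration 5: step = 4, temp = 5
After iteration 6: step = 5, temp = 6
After iteration 7: step = 6, temp = 0
After iteration 8: step = 7, temp = 1
After iteration 9: step = 8, temp = 2
After iteration 10: step = 9, temp = 3
After iteration 11: step = 10, temp = 4
After iteration 12: step = 11, temp = 5
After iteration 13: step = 12, temp = 6
After iteration 14: step = 13, temp = 0
After iteration 15: step = 14, temp = 1
After iteration 16: step = 15, temp = 2
After iteration 17: step = 16, temp = 3
After iteration 18: step = 17, temp = 4
After iteration 19: step = 18, temp = 5
After iteration 20: step = 19, temp = 6
After iteration 21: step = 20, temp = 0
Loop ends.

Final answer: 0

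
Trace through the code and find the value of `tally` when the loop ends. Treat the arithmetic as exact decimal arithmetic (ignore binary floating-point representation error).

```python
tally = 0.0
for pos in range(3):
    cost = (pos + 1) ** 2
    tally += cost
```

Let's trace through this code step by step.

Initialize: tally = 0.0
Entering loop: for pos in range(3):
After iteration 1: pos = 0, tally = 1.0, cost = 1
After iteration 2: pos = 1, tally = 5.0, cost = 4
After iteration 3: pos = 2, tally = 14.0, cost = 9
Loop ends.

Final answer: 14.0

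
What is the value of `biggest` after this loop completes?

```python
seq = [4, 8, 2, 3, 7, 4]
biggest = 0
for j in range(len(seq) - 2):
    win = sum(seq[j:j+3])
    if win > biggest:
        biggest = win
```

Let's trace through this code step by step.

Initialize: seq = [4, 8, 2, 3, 7, 4]
Initialize: biggest = 0
Entering loop: for j in range(len(seq) - 2):
After iteration 1: j = 0, biggest = 14, win = 14
After iteration 2: j = 1, biggest = 14, win = 13
After iteration 3: j = 2, biggest = 14, win = 12
After iteration 4: j = 3, biggest = 14, win = 14
Loop ends.

Final answer: 14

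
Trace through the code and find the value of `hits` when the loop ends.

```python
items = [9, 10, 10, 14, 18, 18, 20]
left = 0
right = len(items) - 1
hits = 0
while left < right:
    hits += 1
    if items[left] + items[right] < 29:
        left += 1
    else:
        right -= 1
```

Let's trace through this code step by step.

Initialize: items = [9, 10, 10, 14, 18, 18, 20]
Initialize: left = 0
Initialize: right = 6
Initialize: hits = 0
Entering loop: while left < right:
After iteration 1: left = 0, right = 5, hits = 1
After iteration 2: left = 1, right = 5, hits = 2
After iteration 3: left = 2, right = 5, hits = 3
After iteration 4: left = 3, right = 5, hits = 4
After iteration 5: left = 3, right = 4, hits = 5
After iteration 6: left = 3, right = 3, hits = 6
Loop ends.

Final answer: 6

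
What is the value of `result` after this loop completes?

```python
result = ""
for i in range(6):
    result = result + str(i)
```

Let's trace through this code step by step.

Initialize: result = ''
Entering loop: for i in range(6):
After iteration 1: i = 0, result = '0'
After iteration 2: i = 1, result = '01'
After iteration 3: i = 2, result = '012'
After iteration 4: i = 3, result = '0123'
After iteration 5: i = 4, result = '01234'
After iteration 6: i = 5, result = '012345'
Loop ends.

Final answer: '012345'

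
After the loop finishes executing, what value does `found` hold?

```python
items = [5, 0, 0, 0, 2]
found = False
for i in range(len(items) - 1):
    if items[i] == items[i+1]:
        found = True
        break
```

Let's trace through this code step by step.

Initialize: items = [5, 0, 0, 0, 2]
Initialize: found = False
Entering loop: for i in range(len(items) - 1):
After iteration 1: i = 0, found = False
After iteration 2: i = 1, found = True
Loop ends.

Final answer: True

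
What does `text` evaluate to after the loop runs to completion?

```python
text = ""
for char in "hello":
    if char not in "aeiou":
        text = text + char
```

Let's trace through this code step by step.

Initialize: text = ''
Entering loop: for char in "hello":
After iteration 1: char = 'h', text = 'h'
After iteration 2: char = 'e', text = 'h'
After iteration 3: char = 'l', text = 'hl'
After iteration 4: char = 'l', text = 'hll'
After iteration 5: char = 'o', text = 'hll'
Loop ends.

Final answer: 'hll'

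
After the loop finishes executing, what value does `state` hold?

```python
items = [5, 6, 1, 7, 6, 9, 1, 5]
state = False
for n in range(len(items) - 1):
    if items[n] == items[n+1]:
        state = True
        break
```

Let's trace through this code step by step.

Initialize: items = [5, 6, 1, 7, 6, 9, 1, 5]
Initialize: state = False
Entering loop: for n in range(len(items) - 1):
After iteration 1: n = 0, state = False
After iteration 2: n = 1, state = False
After iteration 3: n = 2, state = False
After iteration 4: n = 3, state = False
After iteration 5: n = 4, state = False
After iteration 6: n = 5, state = False
After iteration 7: n = 6, state = False
Loop ends.

Final answer: False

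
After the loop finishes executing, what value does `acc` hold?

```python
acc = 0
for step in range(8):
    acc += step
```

Let's trace through this code step by step.

Initialize: acc = 0
Entering loop: for step in range(8):
After iteration 1: step = 0, acc = 0
After iteration 2: step = 1, acc = 1
After iteration 3: step = 2, acc = 3
After iteration 4: step = 3, acc = 6
After iteration 5: step = 4, acc = 10
After iteration 6: step = 5, acc = 15
After iteration 7: step = 6, acc = 21
After iteration 8: step = 7, acc = 28
Loop ends.

Final answer: 28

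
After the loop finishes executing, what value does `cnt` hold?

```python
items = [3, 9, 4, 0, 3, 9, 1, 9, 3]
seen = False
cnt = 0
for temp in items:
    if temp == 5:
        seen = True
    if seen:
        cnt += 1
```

Let's trace through this code step by step.

Initialize: items = [3, 9, 4, 0, 3, 9, 1, 9, 3]
Initialize: seen = False
Initialize: cnt = 0
Entering loop: for temp in items:
After iteration 1: temp = 3, cnt = 0
After iteration 2: temp = 9, cnt = 0
After iteration 3: temp = 4, cnt = 0
After iteration 4: temp = 0, cnt = 0
After iteration 5: temp = 3, cnt = 0
After iteration 6: temp = 9, cnt = 0
After iteration 7: temp = 1, cnt = 0
After iteration 8: temp = 9, cnt = 0
After iteration 9: temp = 3, cnt = 0
Loop ends.

Final answer: 0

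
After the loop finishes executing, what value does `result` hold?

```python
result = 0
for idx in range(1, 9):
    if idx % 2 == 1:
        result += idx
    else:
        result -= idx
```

Let's trace through this code step by step.

Initialize: result = 0
Entering loop: for idx in range(1, 9):
After iteration 1: idx = 1, result = 1
After iteration 2: idx = 2, result = -1
After iteration 3: idx = 3, result = 2
After iteration 4: idx = 4, result = -2
After iteration 5: idx = 5, result = 3
After iteration 6: idx = 6, result = -3
After iteration 7: idx = 7, result = 4
After iteration 8: idx = 8, result = -4
Loop ends.

Final answer: -4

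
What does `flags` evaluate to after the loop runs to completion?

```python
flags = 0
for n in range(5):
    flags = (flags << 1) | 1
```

Let's trace through this code step by step.

Initialize: flags = 0
Entering loop: for n in range(5):
After iteration 1: n = 0, flags = 1
After iteration 2: n = 1, flags = 3
After iteration 3: n = 2, flags = 7
After iteration 4: n = 3, flags = 15
After iteration 5: n = 4, flags = 31
Loop ends.

Final answer: 31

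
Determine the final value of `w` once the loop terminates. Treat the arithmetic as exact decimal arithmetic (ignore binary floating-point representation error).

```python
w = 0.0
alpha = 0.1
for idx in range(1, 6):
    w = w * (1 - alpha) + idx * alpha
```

Let's trace through this code step by step.

Initialize: w = 0.0
Initialize: alpha = 0.1
Entering loop: for idx in range(1, 6):
After iteration 1: idx = 1, w = 0.1
After iteration 2: idx = 2, w = 0.29
After iteration 3: idx = 3, w = 0.561
After iteration 4: idx = 4, w = 0.9049
After iteration 5: idx = 5, w = 1.31441
Loop ends.

Final answer: 1.31441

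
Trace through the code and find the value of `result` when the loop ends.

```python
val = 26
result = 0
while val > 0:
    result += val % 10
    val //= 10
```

Let's trace through this code step by step.

Initialize: val = 26
Initialize: result = 0
Entering loop: while val > 0:
After iteration 1: val = 2, result = 6
After iteration 2: val = 0, result = 8
Loop ends.

Final answer: 8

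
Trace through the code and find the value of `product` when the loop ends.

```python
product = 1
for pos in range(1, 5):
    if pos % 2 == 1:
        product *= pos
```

Let's trace through this code step by step.

Initialize: product = 1
Entering loop: for pos in range(1, 5):
After iteration 1: pos = 1, product = 1
After iteration 2: pos = 2, product = 1
After iteration 3: pos = 3, product = 3
After iteration 4: pos = 4, product = 3
Loop ends.

Final answer: 3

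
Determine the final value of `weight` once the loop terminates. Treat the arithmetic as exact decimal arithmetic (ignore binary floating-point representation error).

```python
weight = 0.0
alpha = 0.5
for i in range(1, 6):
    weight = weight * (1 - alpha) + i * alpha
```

Let's trace through this code step by step.

Initialize: weight = 0.0
Initialize: alpha = 0.5
Entering loop: for i in range(1, 6):
After iteration 1: i = 1, weight = 0.5
After iteration 2: i = 2, weight = 1.25
After iteration 3: i = 3, weight = 2.125
After iteration 4: i = 4, weight = 3.0625
After iteration 5: i = 5, weight = 4.03125
Loop ends.

Final answer: 4.03125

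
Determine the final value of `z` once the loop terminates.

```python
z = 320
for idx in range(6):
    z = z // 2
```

Let's trace through this code step by step.

Initialize: z = 320
Entering loop: for idx in range(6):
After iteration 1: idx = 0, z = 160
After iteration 2: idx = 1, z = 80
After iteration 3: idx = 2, z = 40
After iteration 4: idx = 3, z = 20
After iteration 5: idx = 4, z = 10
After iteration 6: idx = 5, z = 5
Loop ends.

Final answer: 5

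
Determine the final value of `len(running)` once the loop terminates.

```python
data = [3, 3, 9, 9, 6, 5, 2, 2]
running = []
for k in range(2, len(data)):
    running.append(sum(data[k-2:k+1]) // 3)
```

Let's trace through this code step by step.

Initialize: data = [3, 3, 9, 9, 6, 5, 2, 2]
Initialize: running = []
Entering loop: for k in range(2, len(data)):
After iteration 1: k = 2, running = [5]
After iteration 2: k = 3, running = [5, 7]
After iteration 3: k = 4, running = [5, 7, 8]
After iteration 4: k = 5, running = [5, 7, 8, 6]
After iteration 5: k = 6, running = [5, 7, 8, 6, 4]
After iteration 6: k = 7, running = [5, 7, 8, 6, 4, 3]
Loop ends.
len(running) = 6

Final answer: 6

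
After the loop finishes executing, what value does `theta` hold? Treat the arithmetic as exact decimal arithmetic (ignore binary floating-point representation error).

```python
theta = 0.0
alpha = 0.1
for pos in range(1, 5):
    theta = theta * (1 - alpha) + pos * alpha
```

Let's trace through this code step by step.

Initialize: theta = 0.0
Initialize: alpha = 0.1
Entering loop: for pos in range(1, 5):
After iteration 1: pos = 1, theta = 0.1
After iteration 2: pos = 2, theta = 0.29
After iteration 3: pos = 3, theta = 0.561
After iteration 4: pos = 4, theta = 0.9049
Loop ends.

Final answer: 0.9049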